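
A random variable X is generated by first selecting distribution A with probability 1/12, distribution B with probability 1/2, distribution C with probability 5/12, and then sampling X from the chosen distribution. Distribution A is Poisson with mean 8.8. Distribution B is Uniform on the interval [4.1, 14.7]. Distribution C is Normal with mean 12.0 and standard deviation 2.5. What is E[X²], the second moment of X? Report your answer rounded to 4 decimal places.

For each component E[X²] = Var + (mean)², giving A: 86.24; B: 97.7233; C: 150.25.
Overall E[X²] = 0.0833333·86.24 + 0.5·97.7233 + 0.416667·150.25 = 118.652.

118.6525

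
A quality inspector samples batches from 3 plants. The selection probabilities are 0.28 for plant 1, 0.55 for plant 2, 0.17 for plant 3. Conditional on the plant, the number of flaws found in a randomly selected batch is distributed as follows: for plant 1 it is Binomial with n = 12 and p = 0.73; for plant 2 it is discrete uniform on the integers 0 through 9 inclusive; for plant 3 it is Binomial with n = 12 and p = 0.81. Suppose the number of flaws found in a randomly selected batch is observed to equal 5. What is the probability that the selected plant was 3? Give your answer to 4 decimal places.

0.0070

Likelihoods P(X=5 | ·): 1: 0.0171746; 2: 0.1; 3: 0.00246846.
Posterior ∝ prior × likelihood. Numerator for 3: 0.17·0.00246846 = 0.000419638.
Normalizing constant: 0.28·0.0171746 + 0.55·0.1 + 0.17·0.00246846 = 0.0602285.
P(3 | observation) = 0.000419638 / 0.0602285 = 0.00696742.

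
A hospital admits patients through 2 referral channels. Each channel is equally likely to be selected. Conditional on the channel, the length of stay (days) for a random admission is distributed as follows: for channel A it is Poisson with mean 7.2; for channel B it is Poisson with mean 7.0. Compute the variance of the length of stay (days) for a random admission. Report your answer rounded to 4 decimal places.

Per component, A: μ=7.2, E[X²]=59.04; B: μ=7, E[X²]=56.
E[X] = 0.5·7.2 + 0.5·7 = 7.1.
E[X²] = 0.5·59.04 + 0.5·56 = 57.52.
Var(X) = E[X²] − (E[X])² = 57.52 − 50.41 = 7.11.

7.1100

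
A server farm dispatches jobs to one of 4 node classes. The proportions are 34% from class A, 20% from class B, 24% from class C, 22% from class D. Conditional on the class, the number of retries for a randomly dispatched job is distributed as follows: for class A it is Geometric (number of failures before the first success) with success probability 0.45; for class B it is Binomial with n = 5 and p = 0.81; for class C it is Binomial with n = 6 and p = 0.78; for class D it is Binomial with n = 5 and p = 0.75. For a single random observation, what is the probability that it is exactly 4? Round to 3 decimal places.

Conditional on each class, P(X = 4): A: 0.0411778; B: 0.408944; C: 0.268729; D: 0.395508.
By total probability, P(X = 4) = 0.34·0.0411778 + 0.2·0.408944 + 0.24·0.268729 + 0.22·0.395508 = 0.247296.

0.247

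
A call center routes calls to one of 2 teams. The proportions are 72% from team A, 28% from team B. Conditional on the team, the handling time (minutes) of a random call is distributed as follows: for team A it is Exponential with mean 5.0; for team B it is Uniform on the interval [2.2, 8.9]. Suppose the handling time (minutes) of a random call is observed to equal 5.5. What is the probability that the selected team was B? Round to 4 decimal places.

Likelihoods f(5.5 | ·): A: 0.0665742; B: 0.149254.
Posterior ∝ prior × likelihood. Numerator for B: 0.28·0.149254 = 0.041791.
Normalizing constant: 0.72·0.0665742 + 0.28·0.149254 = 0.0897245.
P(B | observation) = 0.041791 / 0.0897245 = 0.465771.

0.4658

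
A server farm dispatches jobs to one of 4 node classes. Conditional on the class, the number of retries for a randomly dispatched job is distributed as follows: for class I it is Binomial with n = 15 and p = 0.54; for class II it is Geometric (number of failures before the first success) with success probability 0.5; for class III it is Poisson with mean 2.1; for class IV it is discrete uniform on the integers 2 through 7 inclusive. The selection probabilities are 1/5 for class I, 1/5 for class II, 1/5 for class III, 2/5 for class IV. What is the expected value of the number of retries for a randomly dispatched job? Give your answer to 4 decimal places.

Component means — I: 8.1; II: 1; III: 2.1; IV: 4.5.
E[X] = 0.2·8.1 + 0.2·1 + 0.2·2.1 + 0.4·4.5 = 4.04.

4.0400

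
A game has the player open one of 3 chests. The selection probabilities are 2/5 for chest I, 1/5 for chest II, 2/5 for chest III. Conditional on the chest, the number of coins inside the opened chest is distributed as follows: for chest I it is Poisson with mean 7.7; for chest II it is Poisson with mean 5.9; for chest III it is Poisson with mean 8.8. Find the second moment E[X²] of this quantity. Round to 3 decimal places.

For each component E[X²] = Var + (mean)², giving I: 66.99; II: 40.71; III: 86.24.
Overall E[X²] = 0.4·66.99 + 0.2·40.71 + 0.4·86.24 = 69.434.

69.434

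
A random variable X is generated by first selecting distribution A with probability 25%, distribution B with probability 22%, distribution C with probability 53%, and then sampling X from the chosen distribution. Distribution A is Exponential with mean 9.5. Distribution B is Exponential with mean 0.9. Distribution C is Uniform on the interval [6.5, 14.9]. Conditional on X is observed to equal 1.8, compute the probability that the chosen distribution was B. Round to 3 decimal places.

0.603

Likelihoods f(1.8 | ·): A: 0.0870942; B: 0.150373; C: 0.
Posterior ∝ prior × likelihood. Numerator for B: 0.22·0.150373 = 0.033082.
Normalizing constant: 0.25·0.0870942 + 0.22·0.150373 + 0.53·0 = 0.0548555.
P(B | observation) = 0.033082 / 0.0548555 = 0.603075.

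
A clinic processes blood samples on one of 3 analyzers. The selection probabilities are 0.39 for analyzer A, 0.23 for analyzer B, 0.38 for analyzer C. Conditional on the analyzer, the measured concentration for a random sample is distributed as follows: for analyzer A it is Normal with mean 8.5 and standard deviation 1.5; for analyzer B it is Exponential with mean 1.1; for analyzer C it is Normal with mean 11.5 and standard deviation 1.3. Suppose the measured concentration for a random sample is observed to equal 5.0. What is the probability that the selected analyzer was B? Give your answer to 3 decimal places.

Likelihoods f(5.0 | ·): A: 0.0174813; B: 0.00965031; C: 1.14363e-06.
Posterior ∝ prior × likelihood. Numerator for B: 0.23·0.00965031 = 0.00221957.
Normalizing constant: 0.39·0.0174813 + 0.23·0.00965031 + 0.38·1.14363e-06 = 0.0090377.
P(B | observation) = 0.00221957 / 0.0090377 = 0.24559.

0.246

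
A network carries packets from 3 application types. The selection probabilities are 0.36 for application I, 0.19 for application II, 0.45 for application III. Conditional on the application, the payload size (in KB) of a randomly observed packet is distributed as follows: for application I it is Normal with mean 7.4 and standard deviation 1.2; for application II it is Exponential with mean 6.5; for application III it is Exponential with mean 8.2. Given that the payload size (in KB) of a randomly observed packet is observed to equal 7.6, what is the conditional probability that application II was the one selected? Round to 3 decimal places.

0.061

Likelihoods f(7.6 | ·): I: 0.327866; II: 0.0477855; III: 0.0482691.
Posterior ∝ prior × likelihood. Numerator for II: 0.19·0.0477855 = 0.00907925.
Normalizing constant: 0.36·0.327866 + 0.19·0.0477855 + 0.45·0.0482691 = 0.148832.
P(II | observation) = 0.00907925 / 0.148832 = 0.0610032.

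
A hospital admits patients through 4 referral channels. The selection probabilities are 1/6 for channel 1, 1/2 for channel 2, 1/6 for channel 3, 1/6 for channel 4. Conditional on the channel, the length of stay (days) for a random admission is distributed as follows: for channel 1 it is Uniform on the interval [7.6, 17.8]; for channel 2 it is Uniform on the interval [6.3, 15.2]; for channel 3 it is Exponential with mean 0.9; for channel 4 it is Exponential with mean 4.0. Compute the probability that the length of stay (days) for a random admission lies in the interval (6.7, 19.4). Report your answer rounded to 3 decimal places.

0.674

Conditional on each channel, P(6.7 < X < 19.4): 1: 1; 2: 0.955056; 3: 0.00058468; 4: 0.17948.
By total probability, P(6.7 < X < 19.4) = 0.166667·1 + 0.5·0.955056 + 0.166667·0.00058468 + 0.166667·0.17948 = 0.674206.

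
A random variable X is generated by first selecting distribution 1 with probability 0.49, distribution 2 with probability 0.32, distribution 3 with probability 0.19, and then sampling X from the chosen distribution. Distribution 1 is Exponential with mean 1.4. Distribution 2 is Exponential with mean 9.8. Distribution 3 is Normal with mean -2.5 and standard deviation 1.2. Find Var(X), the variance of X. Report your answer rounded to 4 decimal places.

53.6451

Per component, 1: μ=1.4, E[X²]=3.92; 2: μ=9.8, E[X²]=192.08; 3: μ=-2.5, E[X²]=7.69.
E[X] = 0.49·1.4 + 0.32·9.8 + 0.19·-2.5 = 3.347.
E[X²] = 0.49·3.92 + 0.32·192.08 + 0.19·7.69 = 64.8475.
Var(X) = E[X²] − (E[X])² = 64.8475 − 11.2024 = 53.6451.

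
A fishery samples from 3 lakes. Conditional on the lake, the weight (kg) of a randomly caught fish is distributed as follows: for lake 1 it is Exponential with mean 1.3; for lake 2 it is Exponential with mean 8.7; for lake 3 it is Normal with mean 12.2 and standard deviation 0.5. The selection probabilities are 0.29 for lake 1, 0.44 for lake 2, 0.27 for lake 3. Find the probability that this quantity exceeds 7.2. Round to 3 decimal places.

Conditional on each lake, P(X > 7.2): 1: 0.00393257; 2: 0.437103; 3: 1.
By total probability, P(X > 7.2) = 0.29·0.00393257 + 0.44·0.437103 + 0.27·1 = 0.463466.

0.463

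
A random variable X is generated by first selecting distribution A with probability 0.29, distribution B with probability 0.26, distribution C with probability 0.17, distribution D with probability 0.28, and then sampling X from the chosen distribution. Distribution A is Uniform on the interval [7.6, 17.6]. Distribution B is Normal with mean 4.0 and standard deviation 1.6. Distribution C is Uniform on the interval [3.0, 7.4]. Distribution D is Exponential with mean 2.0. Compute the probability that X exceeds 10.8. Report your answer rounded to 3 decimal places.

0.198

Conditional on each component, P(X > 10.8): A: 0.68; B: 1.06885e-05; C: 0; D: 0.00451658.
By total probability, P(X > 10.8) = 0.29·0.68 + 0.26·1.06885e-05 + 0.17·0 + 0.28·0.00451658 = 0.198467.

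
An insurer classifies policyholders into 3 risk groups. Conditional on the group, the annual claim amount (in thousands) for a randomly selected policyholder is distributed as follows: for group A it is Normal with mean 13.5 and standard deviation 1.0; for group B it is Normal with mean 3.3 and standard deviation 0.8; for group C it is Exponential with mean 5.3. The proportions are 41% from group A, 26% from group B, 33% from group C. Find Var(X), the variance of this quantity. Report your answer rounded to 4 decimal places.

30.3775

Per component, A: μ=13.5, E[X²]=183.25; B: μ=3.3, E[X²]=11.53; C: μ=5.3, E[X²]=56.18.
E[X] = 0.41·13.5 + 0.26·3.3 + 0.33·5.3 = 8.142.
E[X²] = 0.41·183.25 + 0.26·11.53 + 0.33·56.18 = 96.6697.
Var(X) = E[X²] − (E[X])² = 96.6697 − 66.2922 = 30.3775.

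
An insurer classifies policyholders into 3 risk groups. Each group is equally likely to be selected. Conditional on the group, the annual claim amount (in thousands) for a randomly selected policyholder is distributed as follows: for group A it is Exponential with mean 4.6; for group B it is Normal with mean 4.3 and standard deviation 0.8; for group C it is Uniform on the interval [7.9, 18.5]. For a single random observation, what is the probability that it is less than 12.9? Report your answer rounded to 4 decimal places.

Conditional on each group, P(X < 12.9): A: 0.939454; B: 1; C: 0.471698.
By total probability, P(X < 12.9) = 0.333333·0.939454 + 0.333333·1 + 0.333333·0.471698 = 0.803717.

0.8037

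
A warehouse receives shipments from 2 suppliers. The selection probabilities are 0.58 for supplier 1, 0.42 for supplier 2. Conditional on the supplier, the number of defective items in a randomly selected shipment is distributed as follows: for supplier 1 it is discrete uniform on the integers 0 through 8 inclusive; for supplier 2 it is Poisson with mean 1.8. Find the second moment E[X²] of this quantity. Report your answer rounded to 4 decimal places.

15.2635

For each component E[X²] = Var + (mean)², giving 1: 22.6667; 2: 5.04.
Overall E[X²] = 0.58·22.6667 + 0.42·5.04 = 15.2635.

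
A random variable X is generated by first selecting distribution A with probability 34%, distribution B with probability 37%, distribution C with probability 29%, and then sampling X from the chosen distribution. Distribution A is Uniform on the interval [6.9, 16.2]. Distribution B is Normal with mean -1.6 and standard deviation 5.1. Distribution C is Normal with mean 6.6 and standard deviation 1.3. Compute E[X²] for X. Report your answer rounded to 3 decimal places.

For each component E[X²] = Var + (mean)², giving A: 140.61; B: 28.57; C: 45.25.
Overall E[X²] = 0.34·140.61 + 0.37·28.57 + 0.29·45.25 = 71.5008.

71.501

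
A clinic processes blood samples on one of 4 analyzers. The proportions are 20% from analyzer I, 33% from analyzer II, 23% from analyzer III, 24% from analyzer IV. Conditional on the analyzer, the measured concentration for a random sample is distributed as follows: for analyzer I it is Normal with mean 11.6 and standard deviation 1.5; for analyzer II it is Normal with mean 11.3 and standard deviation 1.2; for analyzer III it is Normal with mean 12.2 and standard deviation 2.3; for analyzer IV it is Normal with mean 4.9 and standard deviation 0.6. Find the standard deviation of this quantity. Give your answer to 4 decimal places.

Per component, I: μ=11.6, E[X²]=136.81; II: μ=11.3, E[X²]=129.13; III: μ=12.2, E[X²]=154.13; IV: μ=4.9, E[X²]=24.37.
E[X] = 0.2·11.6 + 0.33·11.3 + 0.23·12.2 + 0.24·4.9 = 10.031.
E[X²] = 0.2·136.81 + 0.33·129.13 + 0.23·154.13 + 0.24·24.37 = 111.274.
Var(X) = E[X²] − (E[X])² = 111.274 − 100.621 = 10.6526.
SD(X) = √10.6526 = 3.26384.

3.2638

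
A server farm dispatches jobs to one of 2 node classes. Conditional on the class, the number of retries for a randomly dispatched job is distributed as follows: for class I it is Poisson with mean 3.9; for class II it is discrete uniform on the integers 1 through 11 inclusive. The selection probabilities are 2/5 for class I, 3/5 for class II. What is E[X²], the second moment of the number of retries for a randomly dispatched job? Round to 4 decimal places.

For each component E[X²] = Var + (mean)², giving I: 19.11; II: 46.
Overall E[X²] = 0.4·19.11 + 0.6·46 = 35.244.

35.2440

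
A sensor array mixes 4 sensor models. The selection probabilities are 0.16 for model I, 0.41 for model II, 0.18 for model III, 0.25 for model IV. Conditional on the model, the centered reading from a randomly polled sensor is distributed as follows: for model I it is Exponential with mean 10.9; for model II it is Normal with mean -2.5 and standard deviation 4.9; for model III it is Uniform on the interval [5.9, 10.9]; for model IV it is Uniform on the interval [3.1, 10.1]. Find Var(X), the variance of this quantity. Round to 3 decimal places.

60.350

Per component, I: μ=10.9, E[X²]=237.62; II: μ=-2.5, E[X²]=30.26; III: μ=8.4, E[X²]=72.6433; IV: μ=6.6, E[X²]=47.6433.
E[X] = 0.16·10.9 + 0.41·-2.5 + 0.18·8.4 + 0.25·6.6 = 3.881.
E[X²] = 0.16·237.62 + 0.41·30.26 + 0.18·72.6433 + 0.25·47.6433 = 75.4124.
Var(X) = E[X²] − (E[X])² = 75.4124 − 15.0622 = 60.3503.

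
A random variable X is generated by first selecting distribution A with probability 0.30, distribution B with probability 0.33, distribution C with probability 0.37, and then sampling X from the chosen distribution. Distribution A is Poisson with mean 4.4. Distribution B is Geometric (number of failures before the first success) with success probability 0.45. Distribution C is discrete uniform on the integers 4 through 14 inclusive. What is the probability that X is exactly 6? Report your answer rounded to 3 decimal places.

0.075

Conditional on each component, P(X = 6): A: 0.123734; B: 0.0124563; C: 0.0909091.
By total probability, P(X = 6) = 0.3·0.123734 + 0.33·0.0124563 + 0.37·0.0909091 = 0.074867.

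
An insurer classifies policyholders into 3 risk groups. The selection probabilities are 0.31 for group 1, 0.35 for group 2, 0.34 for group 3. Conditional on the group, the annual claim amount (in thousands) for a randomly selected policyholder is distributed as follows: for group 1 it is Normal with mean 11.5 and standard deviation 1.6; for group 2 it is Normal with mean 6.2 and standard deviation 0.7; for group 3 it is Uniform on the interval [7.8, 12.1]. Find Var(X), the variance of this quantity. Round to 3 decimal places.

6.463

Per component, 1: μ=11.5, E[X²]=134.81; 2: μ=6.2, E[X²]=38.93; 3: μ=9.95, E[X²]=100.543.
E[X] = 0.31·11.5 + 0.35·6.2 + 0.34·9.95 = 9.118.
E[X²] = 0.31·134.81 + 0.35·38.93 + 0.34·100.543 = 89.6013.
Var(X) = E[X²] − (E[X])² = 89.6013 − 83.1379 = 6.46341.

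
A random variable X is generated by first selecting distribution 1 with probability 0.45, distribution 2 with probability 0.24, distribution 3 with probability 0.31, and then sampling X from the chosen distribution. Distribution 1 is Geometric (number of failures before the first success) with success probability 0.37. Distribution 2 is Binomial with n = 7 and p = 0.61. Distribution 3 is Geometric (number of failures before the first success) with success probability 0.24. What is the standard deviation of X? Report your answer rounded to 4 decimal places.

Per component, 1: μ=1.7027, E[X²]=7.5011; 2: μ=4.27, E[X²]=19.8982; 3: μ=3.16667, E[X²]=23.2222.
E[X] = 0.45·1.7027 + 0.24·4.27 + 0.31·3.16667 = 2.77268.
E[X²] = 0.45·7.5011 + 0.24·19.8982 + 0.31·23.2222 = 15.3499.
Var(X) = E[X²] − (E[X])² = 15.3499 − 7.68777 = 7.66218.
SD(X) = √7.66218 = 2.76806.

2.7681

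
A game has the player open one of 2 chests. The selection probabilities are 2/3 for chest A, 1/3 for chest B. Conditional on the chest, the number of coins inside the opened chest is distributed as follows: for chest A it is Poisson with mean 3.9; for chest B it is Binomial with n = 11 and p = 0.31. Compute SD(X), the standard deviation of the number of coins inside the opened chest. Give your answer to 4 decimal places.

1.8541

Per component, A: μ=3.9, E[X²]=19.11; B: μ=3.41, E[X²]=13.981.
E[X] = 0.666667·3.9 + 0.333333·3.41 = 3.73667.
E[X²] = 0.666667·19.11 + 0.333333·13.981 = 17.4003.
Var(X) = E[X²] − (E[X])² = 17.4003 − 13.9627 = 3.43766.
SD(X) = √3.43766 = 1.85409.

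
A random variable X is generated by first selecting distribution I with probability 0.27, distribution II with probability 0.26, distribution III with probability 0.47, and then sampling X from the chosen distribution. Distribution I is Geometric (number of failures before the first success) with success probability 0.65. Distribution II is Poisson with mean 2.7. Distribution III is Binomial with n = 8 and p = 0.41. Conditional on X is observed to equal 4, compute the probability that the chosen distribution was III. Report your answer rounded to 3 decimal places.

0.732

Likelihoods P(X=4 | ·): I: 0.00975406; II: 0.148816; III: 0.239685.
Posterior ∝ prior × likelihood. Numerator for III: 0.47·0.239685 = 0.112652.
Normalizing constant: 0.27·0.00975406 + 0.26·0.148816 + 0.47·0.239685 = 0.153978.
P(III | observation) = 0.112652 / 0.153978 = 0.731613.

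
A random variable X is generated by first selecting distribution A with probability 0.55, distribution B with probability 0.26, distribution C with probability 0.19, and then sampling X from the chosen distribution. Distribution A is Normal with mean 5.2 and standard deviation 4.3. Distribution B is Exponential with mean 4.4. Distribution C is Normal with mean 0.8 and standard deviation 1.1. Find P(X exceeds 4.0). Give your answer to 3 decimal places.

0.441

Conditional on each component, P(X > 4.0): A: 0.609904; B: 0.40289; C: 0.00181241.
By total probability, P(X > 4.0) = 0.55·0.609904 + 0.26·0.40289 + 0.19·0.00181241 = 0.440543.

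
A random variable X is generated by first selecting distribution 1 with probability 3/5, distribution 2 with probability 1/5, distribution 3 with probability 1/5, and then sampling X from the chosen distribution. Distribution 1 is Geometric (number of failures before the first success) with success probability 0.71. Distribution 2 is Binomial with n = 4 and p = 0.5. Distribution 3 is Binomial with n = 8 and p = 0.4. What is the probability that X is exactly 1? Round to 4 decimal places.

Conditional on each component, P(X = 1): 1: 0.2059; 2: 0.25; 3: 0.0895795.
By total probability, P(X = 1) = 0.6·0.2059 + 0.2·0.25 + 0.2·0.0895795 = 0.191456.

0.1915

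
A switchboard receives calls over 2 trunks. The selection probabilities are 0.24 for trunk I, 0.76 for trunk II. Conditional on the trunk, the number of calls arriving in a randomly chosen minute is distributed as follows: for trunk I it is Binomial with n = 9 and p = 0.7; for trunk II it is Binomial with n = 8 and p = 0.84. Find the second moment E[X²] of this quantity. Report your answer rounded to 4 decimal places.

45.1167

For each component E[X²] = Var + (mean)², giving I: 41.58; II: 46.2336.
Overall E[X²] = 0.24·41.58 + 0.76·46.2336 = 45.1167.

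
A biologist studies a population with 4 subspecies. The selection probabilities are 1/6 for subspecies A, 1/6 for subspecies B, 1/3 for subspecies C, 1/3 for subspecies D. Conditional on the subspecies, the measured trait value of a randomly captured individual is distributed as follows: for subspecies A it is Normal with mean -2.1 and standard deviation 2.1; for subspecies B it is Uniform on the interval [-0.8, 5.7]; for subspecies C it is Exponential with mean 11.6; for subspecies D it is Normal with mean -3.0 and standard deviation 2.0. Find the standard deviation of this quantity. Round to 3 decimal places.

9.410

Per component, A: μ=-2.1, E[X²]=8.82; B: μ=2.45, E[X²]=9.52333; C: μ=11.6, E[X²]=269.12; D: μ=-3, E[X²]=13.
E[X] = 0.166667·-2.1 + 0.166667·2.45 + 0.333333·11.6 + 0.333333·-3 = 2.925.
E[X²] = 0.166667·8.82 + 0.166667·9.52333 + 0.333333·269.12 + 0.333333·13 = 97.0972.
Var(X) = E[X²] − (E[X])² = 97.0972 − 8.55562 = 88.5416.
SD(X) = √88.5416 = 9.40965.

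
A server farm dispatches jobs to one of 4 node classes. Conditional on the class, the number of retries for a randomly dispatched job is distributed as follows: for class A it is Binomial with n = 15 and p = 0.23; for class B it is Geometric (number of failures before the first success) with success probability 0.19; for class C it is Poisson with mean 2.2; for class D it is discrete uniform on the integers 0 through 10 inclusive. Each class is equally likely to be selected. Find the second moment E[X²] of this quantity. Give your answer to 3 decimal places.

For each component E[X²] = Var + (mean)², giving A: 14.559; B: 40.6122; C: 7.04; D: 35.
Overall E[X²] = 0.25·14.559 + 0.25·40.6122 + 0.25·7.04 + 0.25·35 = 24.3028.

24.303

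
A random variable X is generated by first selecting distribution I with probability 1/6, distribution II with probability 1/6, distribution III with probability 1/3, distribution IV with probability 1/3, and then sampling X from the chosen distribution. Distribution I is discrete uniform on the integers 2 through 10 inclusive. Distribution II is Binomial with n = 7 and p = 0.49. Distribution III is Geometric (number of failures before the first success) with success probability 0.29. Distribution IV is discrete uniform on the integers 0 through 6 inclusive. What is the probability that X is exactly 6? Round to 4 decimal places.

Conditional on each component, P(X = 6): I: 0.111111; II: 0.0494134; III: 0.0371491; IV: 0.142857.
By total probability, P(X = 6) = 0.166667·0.111111 + 0.166667·0.0494134 + 0.333333·0.0371491 + 0.333333·0.142857 = 0.0867562.

0.0868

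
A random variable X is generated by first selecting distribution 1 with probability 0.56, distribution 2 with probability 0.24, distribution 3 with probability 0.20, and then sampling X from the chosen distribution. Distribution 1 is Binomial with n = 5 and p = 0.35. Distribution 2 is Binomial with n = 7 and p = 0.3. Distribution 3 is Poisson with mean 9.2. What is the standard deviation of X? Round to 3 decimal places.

Per component, 1: μ=1.75, E[X²]=4.2; 2: μ=2.1, E[X²]=5.88; 3: μ=9.2, E[X²]=93.84.
E[X] = 0.56·1.75 + 0.24·2.1 + 0.2·9.2 = 3.324.
E[X²] = 0.56·4.2 + 0.24·5.88 + 0.2·93.84 = 22.5312.
Var(X) = E[X²] − (E[X])² = 22.5312 − 11.049 = 11.4822.
SD(X) = √11.4822 = 3.38854.

3.389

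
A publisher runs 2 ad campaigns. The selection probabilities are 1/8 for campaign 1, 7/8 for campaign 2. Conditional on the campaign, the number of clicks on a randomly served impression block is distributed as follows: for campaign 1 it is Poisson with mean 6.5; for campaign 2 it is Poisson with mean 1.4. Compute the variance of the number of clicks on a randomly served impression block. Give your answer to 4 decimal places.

Per component, 1: μ=6.5, E[X²]=48.75; 2: μ=1.4, E[X²]=3.36.
E[X] = 0.125·6.5 + 0.875·1.4 = 2.0375.
E[X²] = 0.125·48.75 + 0.875·3.36 = 9.03375.
Var(X) = E[X²] − (E[X])² = 9.03375 − 4.15141 = 4.88234.

4.8823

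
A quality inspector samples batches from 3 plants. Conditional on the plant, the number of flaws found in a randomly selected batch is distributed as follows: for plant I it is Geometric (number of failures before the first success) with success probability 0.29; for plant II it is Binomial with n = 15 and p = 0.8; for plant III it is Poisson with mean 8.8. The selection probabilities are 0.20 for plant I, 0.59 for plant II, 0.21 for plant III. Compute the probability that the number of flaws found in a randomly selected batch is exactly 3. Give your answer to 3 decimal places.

Conditional on each plant, P(X = 3): I: 0.103794; II: 9.54204e-07; III: 0.0171201.
By total probability, P(X = 3) = 0.2·0.103794 + 0.59·9.54204e-07 + 0.21·0.0171201 = 0.0243546.

0.024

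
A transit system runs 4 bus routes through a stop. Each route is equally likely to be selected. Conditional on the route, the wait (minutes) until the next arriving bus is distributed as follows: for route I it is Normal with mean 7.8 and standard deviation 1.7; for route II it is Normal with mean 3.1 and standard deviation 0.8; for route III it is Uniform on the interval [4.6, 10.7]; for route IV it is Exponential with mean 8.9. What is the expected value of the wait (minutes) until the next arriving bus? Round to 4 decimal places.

Component means — I: 7.8; II: 3.1; III: 7.65; IV: 8.9.
E[X] = 0.25·7.8 + 0.25·3.1 + 0.25·7.65 + 0.25·8.9 = 6.8625.

6.8625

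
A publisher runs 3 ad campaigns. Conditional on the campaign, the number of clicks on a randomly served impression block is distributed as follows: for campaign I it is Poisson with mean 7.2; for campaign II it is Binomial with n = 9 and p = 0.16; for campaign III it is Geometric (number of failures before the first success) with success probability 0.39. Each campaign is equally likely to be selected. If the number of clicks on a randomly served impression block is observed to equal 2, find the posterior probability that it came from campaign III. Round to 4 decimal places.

Likelihoods P(X=2 | ·): I: 0.0193515; II: 0.271955; III: 0.145119.
Posterior ∝ prior × likelihood. Numerator for III: 0.333333·0.145119 = 0.048373.
Normalizing constant: 0.333333·0.0193515 + 0.333333·0.271955 + 0.333333·0.145119 = 0.145475.
P(III | observation) = 0.048373 / 0.145475 = 0.332517.

0.3325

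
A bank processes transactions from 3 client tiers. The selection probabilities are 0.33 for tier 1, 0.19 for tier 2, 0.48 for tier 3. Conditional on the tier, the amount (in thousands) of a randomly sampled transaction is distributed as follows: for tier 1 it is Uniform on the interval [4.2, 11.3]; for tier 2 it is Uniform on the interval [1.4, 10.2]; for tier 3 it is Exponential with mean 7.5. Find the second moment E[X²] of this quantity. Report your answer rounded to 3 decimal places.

82.825

For each component E[X²] = Var + (mean)², giving 1: 64.2633; 2: 40.0933; 3: 112.5.
Overall E[X²] = 0.33·64.2633 + 0.19·40.0933 + 0.48·112.5 = 82.8246.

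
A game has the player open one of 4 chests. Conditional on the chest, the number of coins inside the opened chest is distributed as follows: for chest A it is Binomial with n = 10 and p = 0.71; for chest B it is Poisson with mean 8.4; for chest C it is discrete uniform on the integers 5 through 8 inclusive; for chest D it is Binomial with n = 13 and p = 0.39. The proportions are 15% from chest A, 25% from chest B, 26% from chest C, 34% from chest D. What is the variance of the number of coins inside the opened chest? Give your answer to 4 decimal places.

5.4309

Per component, A: μ=7.1, E[X²]=52.469; B: μ=8.4, E[X²]=78.96; C: μ=6.5, E[X²]=43.5; D: μ=5.07, E[X²]=28.7976.
E[X] = 0.15·7.1 + 0.25·8.4 + 0.26·6.5 + 0.34·5.07 = 6.5788.
E[X²] = 0.15·52.469 + 0.25·78.96 + 0.26·43.5 + 0.34·28.7976 = 48.7115.
Var(X) = E[X²] − (E[X])² = 48.7115 − 43.2806 = 5.43092.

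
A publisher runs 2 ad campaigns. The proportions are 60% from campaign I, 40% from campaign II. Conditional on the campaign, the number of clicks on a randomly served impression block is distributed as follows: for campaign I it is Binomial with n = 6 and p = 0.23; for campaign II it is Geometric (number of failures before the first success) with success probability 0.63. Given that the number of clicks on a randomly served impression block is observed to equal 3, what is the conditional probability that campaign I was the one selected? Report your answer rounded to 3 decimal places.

0.839

Likelihoods P(X=3 | ·): I: 0.111093; II: 0.0319114.
Posterior ∝ prior × likelihood. Numerator for I: 0.6·0.111093 = 0.0666556.
Normalizing constant: 0.6·0.111093 + 0.4·0.0319114 = 0.0794202.
P(I | observation) = 0.0666556 / 0.0794202 = 0.839278.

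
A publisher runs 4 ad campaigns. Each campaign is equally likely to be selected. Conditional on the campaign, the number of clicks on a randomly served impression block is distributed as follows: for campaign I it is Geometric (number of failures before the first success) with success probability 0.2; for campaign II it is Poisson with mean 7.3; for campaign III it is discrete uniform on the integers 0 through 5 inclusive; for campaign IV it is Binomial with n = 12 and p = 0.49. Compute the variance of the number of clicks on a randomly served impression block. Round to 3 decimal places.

Per component, I: μ=4, E[X²]=36; II: μ=7.3, E[X²]=60.59; III: μ=2.5, E[X²]=9.16667; IV: μ=5.88, E[X²]=37.5732.
E[X] = 0.25·4 + 0.25·7.3 + 0.25·2.5 + 0.25·5.88 = 4.92.
E[X²] = 0.25·36 + 0.25·60.59 + 0.25·9.16667 + 0.25·37.5732 = 35.8325.
Var(X) = E[X²] − (E[X])² = 35.8325 − 24.2064 = 11.6261.

11.626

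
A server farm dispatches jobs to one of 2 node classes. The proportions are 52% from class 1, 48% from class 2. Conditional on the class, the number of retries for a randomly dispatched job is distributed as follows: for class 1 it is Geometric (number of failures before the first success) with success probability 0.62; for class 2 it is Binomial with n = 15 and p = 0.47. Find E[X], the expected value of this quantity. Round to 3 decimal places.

3.703

Component means — 1: 0.612903; 2: 7.05.
E[X] = 0.52·0.612903 + 0.48·7.05 = 3.70271.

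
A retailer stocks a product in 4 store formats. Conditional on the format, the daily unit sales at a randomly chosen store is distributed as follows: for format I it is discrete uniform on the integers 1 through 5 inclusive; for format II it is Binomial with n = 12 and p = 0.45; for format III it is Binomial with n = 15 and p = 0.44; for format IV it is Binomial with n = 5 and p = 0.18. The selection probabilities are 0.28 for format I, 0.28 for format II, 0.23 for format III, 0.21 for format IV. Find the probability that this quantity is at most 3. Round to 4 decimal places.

Conditional on each format, P(X ≤ 3): I: 0.6; II: 0.134468; III: 0.0498295; IV: 0.995507.
By total probability, P(X ≤ 3) = 0.28·0.6 + 0.28·0.134468 + 0.23·0.0498295 + 0.21·0.995507 = 0.426168.

0.4262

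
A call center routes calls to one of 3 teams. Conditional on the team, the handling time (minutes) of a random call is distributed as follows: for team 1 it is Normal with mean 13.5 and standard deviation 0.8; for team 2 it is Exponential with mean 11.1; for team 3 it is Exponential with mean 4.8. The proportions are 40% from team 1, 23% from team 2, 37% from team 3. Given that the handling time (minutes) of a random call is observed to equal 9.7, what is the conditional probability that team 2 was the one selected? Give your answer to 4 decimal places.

Likelihoods f(9.7 | ·): 1: 6.28688e-06; 2: 0.0375975; 3: 0.0276135.
Posterior ∝ prior × likelihood. Numerator for 2: 0.23·0.0375975 = 0.00864741.
Normalizing constant: 0.4·6.28688e-06 + 0.23·0.0375975 + 0.37·0.0276135 = 0.0188669.
P(2 | observation) = 0.00864741 / 0.0188669 = 0.458337.

0.4583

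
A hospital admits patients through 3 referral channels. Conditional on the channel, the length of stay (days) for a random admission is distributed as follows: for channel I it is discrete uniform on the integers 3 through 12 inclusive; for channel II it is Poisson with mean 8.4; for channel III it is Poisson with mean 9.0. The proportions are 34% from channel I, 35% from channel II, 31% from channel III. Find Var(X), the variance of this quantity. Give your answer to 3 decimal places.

Per component, I: μ=7.5, E[X²]=64.5; II: μ=8.4, E[X²]=78.96; III: μ=9, E[X²]=90.
E[X] = 0.34·7.5 + 0.35·8.4 + 0.31·9 = 8.28.
E[X²] = 0.34·64.5 + 0.35·78.96 + 0.31·90 = 77.466.
Var(X) = E[X²] − (E[X])² = 77.466 − 68.5584 = 8.9076.

8.908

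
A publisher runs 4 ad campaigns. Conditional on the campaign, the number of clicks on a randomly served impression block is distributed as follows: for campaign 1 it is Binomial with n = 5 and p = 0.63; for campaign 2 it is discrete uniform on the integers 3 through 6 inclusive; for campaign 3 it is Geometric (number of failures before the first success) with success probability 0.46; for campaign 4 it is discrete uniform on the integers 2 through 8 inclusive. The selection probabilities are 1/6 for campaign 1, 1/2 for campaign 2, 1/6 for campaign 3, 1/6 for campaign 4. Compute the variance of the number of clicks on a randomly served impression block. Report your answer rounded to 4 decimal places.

3.6160

Per component, 1: μ=3.15, E[X²]=11.088; 2: μ=4.5, E[X²]=21.5; 3: μ=1.17391, E[X²]=3.93006; 4: μ=5, E[X²]=29.
E[X] = 0.166667·3.15 + 0.5·4.5 + 0.166667·1.17391 + 0.166667·5 = 3.80399.
E[X²] = 0.166667·11.088 + 0.5·21.5 + 0.166667·3.93006 + 0.166667·29 = 18.0863.
Var(X) = E[X²] − (E[X])² = 18.0863 − 14.4703 = 3.61604.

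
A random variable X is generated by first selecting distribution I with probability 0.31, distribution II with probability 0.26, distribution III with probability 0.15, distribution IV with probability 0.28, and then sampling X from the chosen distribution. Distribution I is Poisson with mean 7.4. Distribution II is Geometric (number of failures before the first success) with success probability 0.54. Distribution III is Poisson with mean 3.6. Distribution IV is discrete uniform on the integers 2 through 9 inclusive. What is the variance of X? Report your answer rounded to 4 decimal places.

Per component, I: μ=7.4, E[X²]=62.16; II: μ=0.851852, E[X²]=2.30316; III: μ=3.6, E[X²]=16.56; IV: μ=5.5, E[X²]=35.5.
E[X] = 0.31·7.4 + 0.26·0.851852 + 0.15·3.6 + 0.28·5.5 = 4.59548.
E[X²] = 0.31·62.16 + 0.26·2.30316 + 0.15·16.56 + 0.28·35.5 = 32.2924.
Var(X) = E[X²] − (E[X])² = 32.2924 − 21.1185 = 11.174.

11.1740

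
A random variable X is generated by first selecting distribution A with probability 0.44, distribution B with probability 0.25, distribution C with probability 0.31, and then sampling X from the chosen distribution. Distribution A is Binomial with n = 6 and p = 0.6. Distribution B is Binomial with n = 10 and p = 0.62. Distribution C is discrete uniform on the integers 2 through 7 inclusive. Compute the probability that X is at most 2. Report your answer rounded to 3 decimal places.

0.133

Conditional on each component, P(X ≤ 2): A: 0.1792; B: 0.00860793; C: 0.166667.
By total probability, P(X ≤ 2) = 0.44·0.1792 + 0.25·0.00860793 + 0.31·0.166667 = 0.132667.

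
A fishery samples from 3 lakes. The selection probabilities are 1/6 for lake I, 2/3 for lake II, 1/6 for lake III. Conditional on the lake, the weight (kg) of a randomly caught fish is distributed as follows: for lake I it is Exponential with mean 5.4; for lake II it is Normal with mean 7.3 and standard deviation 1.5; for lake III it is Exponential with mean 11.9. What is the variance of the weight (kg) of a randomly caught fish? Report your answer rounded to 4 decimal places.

33.8875

Per component, I: μ=5.4, E[X²]=58.32; II: μ=7.3, E[X²]=55.54; III: μ=11.9, E[X²]=283.22.
E[X] = 0.166667·5.4 + 0.666667·7.3 + 0.166667·11.9 = 7.75.
E[X²] = 0.166667·58.32 + 0.666667·55.54 + 0.166667·283.22 = 93.95.
Var(X) = E[X²] − (E[X])² = 93.95 − 60.0625 = 33.8875.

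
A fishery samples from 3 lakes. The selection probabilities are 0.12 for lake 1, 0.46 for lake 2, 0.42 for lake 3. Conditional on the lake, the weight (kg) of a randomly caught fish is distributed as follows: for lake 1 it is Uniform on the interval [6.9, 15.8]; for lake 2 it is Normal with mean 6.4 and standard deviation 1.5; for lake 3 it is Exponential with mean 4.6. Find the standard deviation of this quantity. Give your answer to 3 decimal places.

3.872

Per component, 1: μ=11.35, E[X²]=135.423; 2: μ=6.4, E[X²]=43.21; 3: μ=4.6, E[X²]=42.32.
E[X] = 0.12·11.35 + 0.46·6.4 + 0.42·4.6 = 6.238.
E[X²] = 0.12·135.423 + 0.46·43.21 + 0.42·42.32 = 53.9018.
Var(X) = E[X²] − (E[X])² = 53.9018 − 38.9126 = 14.9892.
SD(X) = √14.9892 = 3.87158.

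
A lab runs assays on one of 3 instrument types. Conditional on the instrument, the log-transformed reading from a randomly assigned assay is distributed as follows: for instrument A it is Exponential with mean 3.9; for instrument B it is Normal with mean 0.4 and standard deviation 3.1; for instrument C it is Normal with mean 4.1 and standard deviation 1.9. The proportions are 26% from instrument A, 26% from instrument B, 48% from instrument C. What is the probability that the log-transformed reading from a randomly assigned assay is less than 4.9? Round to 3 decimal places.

Conditional on each instrument, P(X < 4.9): A: 0.715326; B: 0.926695; C: 0.663142.
By total probability, P(X < 4.9) = 0.26·0.715326 + 0.26·0.926695 + 0.48·0.663142 = 0.745234.

0.745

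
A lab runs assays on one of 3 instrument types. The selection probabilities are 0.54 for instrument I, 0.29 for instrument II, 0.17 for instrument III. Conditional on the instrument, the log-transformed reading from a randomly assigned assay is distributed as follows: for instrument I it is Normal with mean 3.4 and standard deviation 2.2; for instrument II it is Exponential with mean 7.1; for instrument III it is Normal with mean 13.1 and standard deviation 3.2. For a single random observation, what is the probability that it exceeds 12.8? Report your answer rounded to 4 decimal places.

0.1392

Conditional on each instrument, P(X > 12.8): I: 9.65483e-06; II: 0.164834; III: 0.537346.
By total probability, P(X > 12.8) = 0.54·9.65483e-06 + 0.29·0.164834 + 0.17·0.537346 = 0.139156.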